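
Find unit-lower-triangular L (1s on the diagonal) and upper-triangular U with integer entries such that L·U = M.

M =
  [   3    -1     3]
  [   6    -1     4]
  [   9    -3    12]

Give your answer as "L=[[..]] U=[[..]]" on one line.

  R1 -= 2·R0 → [0,1,-2]
  R2 -= 3·R0 → [0,0,3]
  R2 -= 0·R1 → [0,0,3]

L=[[1,0,0],[2,1,0],[3,0,1]] U=[[3,-1,3],[0,1,-2],[0,0,3]]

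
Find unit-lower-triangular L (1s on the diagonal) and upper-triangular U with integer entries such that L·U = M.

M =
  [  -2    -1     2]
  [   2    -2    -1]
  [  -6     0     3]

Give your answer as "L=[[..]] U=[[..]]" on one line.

L=[[1,0,0],[-1,1,0],[3,-1,1]] U=[[-2,-1,2],[0,-3,1],[0,0,-2]]

  r1 -= -1·r0 → [0,-3,1]
  r2 -= 3·r0 → [0,3,-3]
  r2 -= -1·r1 → [0,0,-2]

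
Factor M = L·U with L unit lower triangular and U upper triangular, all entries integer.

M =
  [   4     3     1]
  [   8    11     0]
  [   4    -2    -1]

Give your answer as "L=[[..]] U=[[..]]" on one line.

L=[[1,0,0],[2,1,0],[1,-1,1]] U=[[4,3,1],[0,5,-2],[0,0,-4]]

  R1 -= 2·R0 → [0,5,-2]
  R2 -= 1·R0 → [0,-5,-2]
  R2 -= -1·R1 → [0,0,-4]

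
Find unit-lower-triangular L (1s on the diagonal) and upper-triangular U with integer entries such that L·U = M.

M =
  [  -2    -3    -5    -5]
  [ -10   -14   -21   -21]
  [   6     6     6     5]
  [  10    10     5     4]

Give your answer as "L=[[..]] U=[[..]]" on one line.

L=[[1,0,0,0],[5,1,0,0],[-3,-3,1,0],[-5,-5,0,1]] U=[[-2,-3,-5,-5],[0,1,4,4],[0,0,3,2],[0,0,0,-1]]

  row1 -= 5·row0 → [0,1,4,4]
  row2 -= -3·row0 → [0,-3,-9,-10]
  row3 -= -5·row0 → [0,-5,-20,-21]
  row2 -= -3·row1 → [0,0,3,2]
  row3 -= -5·row1 → [0,0,0,-1]
  row3 -= 0·row2 → [0,0,0,-1]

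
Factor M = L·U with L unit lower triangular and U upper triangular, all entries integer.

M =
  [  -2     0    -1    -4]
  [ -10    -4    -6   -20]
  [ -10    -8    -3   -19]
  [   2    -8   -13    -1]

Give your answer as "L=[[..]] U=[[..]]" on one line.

  r1 -= 5·r0 → [0,-4,-1,0]
  r2 -= 5·r0 → [0,-8,2,1]
  r3 -= -1·r0 → [0,-8,-14,-5]
  r2 -= 2·r1 → [0,0,4,1]
  r3 -= 2·r1 → [0,0,-12,-5]
  r3 -= -3·r2 → [0,0,0,-2]

L=[[1,0,0,0],[5,1,0,0],[5,2,1,0],[-1,2,-3,1]] U=[[-2,0,-1,-4],[0,-4,-1,0],[0,0,4,1],[0,0,0,-2]]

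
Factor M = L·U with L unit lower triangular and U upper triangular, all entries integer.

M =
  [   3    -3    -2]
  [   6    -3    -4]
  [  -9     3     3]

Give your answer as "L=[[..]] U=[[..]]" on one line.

  R1 -= 2·R0 → [0,3,0]
  R2 -= -3·R0 → [0,-6,-3]
  R2 -= -2·R1 → [0,0,-3]

L=[[1,0,0],[2,1,0],[-3,-2,1]] U=[[3,-3,-2],[0,3,0],[0,0,-3]]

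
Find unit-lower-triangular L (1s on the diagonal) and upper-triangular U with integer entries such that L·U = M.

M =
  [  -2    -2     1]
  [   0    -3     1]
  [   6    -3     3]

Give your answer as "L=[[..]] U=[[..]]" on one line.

  row1 -= 0·row0 → [0,-3,1]
  row2 -= -3·row0 → [0,-9,6]
  row2 -= 3·row1 → [0,0,3]

L=[[1,0,0],[0,1,0],[-3,3,1]] U=[[-2,-2,1],[0,-3,1],[0,0,3]]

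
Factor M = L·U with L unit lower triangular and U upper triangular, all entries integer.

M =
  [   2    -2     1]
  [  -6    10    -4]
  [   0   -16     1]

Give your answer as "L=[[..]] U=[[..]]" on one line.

  row1 -= -3·row0 → [0,4,-1]
  row2 -= 0·row0 → [0,-16,1]
  row2 -= -4·row1 → [0,0,-3]

L=[[1,0,0],[-3,1,0],[0,-4,1]] U=[[2,-2,1],[0,4,-1],[0,0,-3]]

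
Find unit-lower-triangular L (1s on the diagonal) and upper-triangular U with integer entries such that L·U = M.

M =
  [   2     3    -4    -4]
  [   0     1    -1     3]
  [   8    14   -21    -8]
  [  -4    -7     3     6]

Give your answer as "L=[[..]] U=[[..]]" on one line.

  R1 -= 0·R0 → [0,1,-1,3]
  R2 -= 4·R0 → [0,2,-5,8]
  R3 -= -2·R0 → [0,-1,-5,-2]
  R2 -= 2·R1 → [0,0,-3,2]
  R3 -= -1·R1 → [0,0,-6,1]
  R3 -= 2·R2 → [0,0,0,-3]

L=[[1,0,0,0],[0,1,0,0],[4,2,1,0],[-2,-1,2,1]] U=[[2,3,-4,-4],[0,1,-1,3],[0,0,-3,2],[0,0,0,-3]]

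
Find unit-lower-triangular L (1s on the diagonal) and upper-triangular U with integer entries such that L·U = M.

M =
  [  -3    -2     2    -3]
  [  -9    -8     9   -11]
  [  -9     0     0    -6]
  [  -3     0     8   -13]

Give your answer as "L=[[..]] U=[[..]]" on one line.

  R1 -= 3·R0 → [0,-2,3,-2]
  R2 -= 3·R0 → [0,6,-6,3]
  R3 -= 1·R0 → [0,2,6,-10]
  R2 -= -3·R1 → [0,0,3,-3]
  R3 -= -1·R1 → [0,0,9,-12]
  R3 -= 3·R2 → [0,0,0,-3]

L=[[1,0,0,0],[3,1,0,0],[3,-3,1,0],[1,-1,3,1]] U=[[-3,-2,2,-3],[0,-2,3,-2],[0,0,3,-3],[0,0,0,-3]]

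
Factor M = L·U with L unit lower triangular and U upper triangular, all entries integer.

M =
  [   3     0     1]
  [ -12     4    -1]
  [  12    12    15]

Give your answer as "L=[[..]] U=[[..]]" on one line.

L=[[1,0,0],[-4,1,0],[4,3,1]] U=[[3,0,1],[0,4,3],[0,0,2]]

  r1 -= -4·r0 → [0,4,3]
  r2 -= 4·r0 → [0,12,11]
  r2 -= 3·r1 → [0,0,2]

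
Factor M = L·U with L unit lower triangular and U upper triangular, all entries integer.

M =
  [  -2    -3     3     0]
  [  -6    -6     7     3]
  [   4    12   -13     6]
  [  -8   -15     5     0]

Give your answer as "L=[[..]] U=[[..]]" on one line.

  R1 -= 3·R0 → [0,3,-2,3]
  R2 -= -2·R0 → [0,6,-7,6]
  R3 -= 4·R0 → [0,-3,-7,0]
  R2 -= 2·R1 → [0,0,-3,0]
  R3 -= -1·R1 → [0,0,-9,3]
  R3 -= 3·R2 → [0,0,0,3]

L=[[1,0,0,0],[3,1,0,0],[-2,2,1,0],[4,-1,3,1]] U=[[-2,-3,3,0],[0,3,-2,3],[0,0,-3,0],[0,0,0,3]]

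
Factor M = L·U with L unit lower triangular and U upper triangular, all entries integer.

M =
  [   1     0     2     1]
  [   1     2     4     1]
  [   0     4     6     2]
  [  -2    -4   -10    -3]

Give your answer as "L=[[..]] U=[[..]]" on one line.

L=[[1,0,0,0],[1,1,0,0],[0,2,1,0],[-2,-2,-1,1]] U=[[1,0,2,1],[0,2,2,0],[0,0,2,2],[0,0,0,1]]

  r1 -= 1·r0 → [0,2,2,0]
  r2 -= 0·r0 → [0,4,6,2]
  r3 -= -2·r0 → [0,-4,-6,-1]
  r2 -= 2·r1 → [0,0,2,2]
  r3 -= -2·r1 → [0,0,-2,-1]
  r3 -= -1·r2 → [0,0,0,1]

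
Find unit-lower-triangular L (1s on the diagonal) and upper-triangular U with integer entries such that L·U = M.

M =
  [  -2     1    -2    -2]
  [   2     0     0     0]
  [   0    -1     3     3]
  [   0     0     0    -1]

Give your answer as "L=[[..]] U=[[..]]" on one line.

L=[[1,0,0,0],[-1,1,0,0],[0,-1,1,0],[0,0,0,1]] U=[[-2,1,-2,-2],[0,1,-2,-2],[0,0,1,1],[0,0,0,-1]]

  r1 -= -1·r0 → [0,1,-2,-2]
  r2 -= 0·r0 → [0,-1,3,3]
  r3 -= 0·r0 → [0,0,0,-1]
  r2 -= -1·r1 → [0,0,1,1]
  r3 -= 0·r1 → [0,0,0,-1]
  r3 -= 0·r2 → [0,0,0,-1]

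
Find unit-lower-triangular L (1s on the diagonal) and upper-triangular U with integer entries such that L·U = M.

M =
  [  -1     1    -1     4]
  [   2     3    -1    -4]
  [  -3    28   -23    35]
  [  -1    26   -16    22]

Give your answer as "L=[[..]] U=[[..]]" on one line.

L=[[1,0,0,0],[-2,1,0,0],[3,5,1,0],[1,5,0,1]] U=[[-1,1,-1,4],[0,5,-3,4],[0,0,-5,3],[0,0,0,-2]]

  row1 -= -2·row0 → [0,5,-3,4]
  row2 -= 3·row0 → [0,25,-20,23]
  row3 -= 1·row0 → [0,25,-15,18]
  row2 -= 5·row1 → [0,0,-5,3]
  row3 -= 5·row1 → [0,0,0,-2]
  row3 -= 0·row2 → [0,0,0,-2]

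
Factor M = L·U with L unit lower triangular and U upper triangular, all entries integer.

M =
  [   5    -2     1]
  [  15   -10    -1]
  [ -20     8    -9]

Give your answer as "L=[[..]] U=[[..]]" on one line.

L=[[1,0,0],[3,1,0],[-4,0,1]] U=[[5,-2,1],[0,-4,-4],[0,0,-5]]

  row1 -= 3·row0 → [0,-4,-4]
  row2 -= -4·row0 → [0,0,-5]
  row2 -= 0·row1 → [0,0,-5]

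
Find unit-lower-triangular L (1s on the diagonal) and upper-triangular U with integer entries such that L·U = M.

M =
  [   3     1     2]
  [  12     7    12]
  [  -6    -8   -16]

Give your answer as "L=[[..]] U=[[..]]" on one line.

L=[[1,0,0],[4,1,0],[-2,-2,1]] U=[[3,1,2],[0,3,4],[0,0,-4]]

  row1 -= 4·row0 → [0,3,4]
  row2 -= -2·row0 → [0,-6,-12]
  row2 -= -2·row1 → [0,0,-4]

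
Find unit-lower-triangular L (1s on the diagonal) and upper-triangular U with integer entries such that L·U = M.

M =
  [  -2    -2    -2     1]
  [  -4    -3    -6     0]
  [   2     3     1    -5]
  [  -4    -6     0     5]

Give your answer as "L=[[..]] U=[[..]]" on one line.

L=[[1,0,0,0],[2,1,0,0],[-1,1,1,0],[2,-2,0,1]] U=[[-2,-2,-2,1],[0,1,-2,-2],[0,0,1,-2],[0,0,0,-1]]

  r1 -= 2·r0 → [0,1,-2,-2]
  r2 -= -1·r0 → [0,1,-1,-4]
  r3 -= 2·r0 → [0,-2,4,3]
  r2 -= 1·r1 → [0,0,1,-2]
  r3 -= -2·r1 → [0,0,0,-1]
  r3 -= 0·r2 → [0,0,0,-1]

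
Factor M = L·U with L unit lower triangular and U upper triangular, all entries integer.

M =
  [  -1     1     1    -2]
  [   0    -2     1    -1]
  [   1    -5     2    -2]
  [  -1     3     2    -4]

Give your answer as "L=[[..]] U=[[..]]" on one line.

  row1 -= 0·row0 → [0,-2,1,-1]
  row2 -= -1·row0 → [0,-4,3,-4]
  row3 -= 1·row0 → [0,2,1,-2]
  row2 -= 2·row1 → [0,0,1,-2]
  row3 -= -1·row1 → [0,0,2,-3]
  row3 -= 2·row2 → [0,0,0,1]

L=[[1,0,0,0],[0,1,0,0],[-1,2,1,0],[1,-1,2,1]] U=[[-1,1,1,-2],[0,-2,1,-1],[0,0,1,-2],[0,0,0,1]]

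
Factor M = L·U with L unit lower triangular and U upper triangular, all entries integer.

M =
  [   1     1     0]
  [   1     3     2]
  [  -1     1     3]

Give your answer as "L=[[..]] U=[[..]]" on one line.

L=[[1,0,0],[1,1,0],[-1,1,1]] U=[[1,1,0],[0,2,2],[0,0,1]]

  r1 -= 1·r0 → [0,2,2]
  r2 -= -1·r0 → [0,2,3]
  r2 -= 1·r1 → [0,0,1]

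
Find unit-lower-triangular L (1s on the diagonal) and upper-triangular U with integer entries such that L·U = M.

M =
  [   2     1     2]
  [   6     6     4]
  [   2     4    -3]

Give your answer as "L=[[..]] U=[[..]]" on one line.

  R1 -= 3·R0 → [0,3,-2]
  R2 -= 1·R0 → [0,3,-5]
  R2 -= 1·R1 → [0,0,-3]

L=[[1,0,0],[3,1,0],[1,1,1]] U=[[2,1,2],[0,3,-2],[0,0,-3]]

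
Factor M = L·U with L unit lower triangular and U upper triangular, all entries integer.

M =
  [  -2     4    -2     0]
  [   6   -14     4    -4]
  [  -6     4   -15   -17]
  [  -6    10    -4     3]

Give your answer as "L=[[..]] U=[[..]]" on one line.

  R1 -= -3·R0 → [0,-2,-2,-4]
  R2 -= 3·R0 → [0,-8,-9,-17]
  R3 -= 3·R0 → [0,-2,2,3]
  R2 -= 4·R1 → [0,0,-1,-1]
  R3 -= 1·R1 → [0,0,4,7]
  R3 -= -4·R2 → [0,0,0,3]

L=[[1,0,0,0],[-3,1,0,0],[3,4,1,0],[3,1,-4,1]] U=[[-2,4,-2,0],[0,-2,-2,-4],[0,0,-1,-1],[0,0,0,3]]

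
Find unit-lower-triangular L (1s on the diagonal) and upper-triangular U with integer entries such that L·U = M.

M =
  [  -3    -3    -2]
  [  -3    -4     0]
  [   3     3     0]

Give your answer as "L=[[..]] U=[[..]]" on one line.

L=[[1,0,0],[1,1,0],[-1,0,1]] U=[[-3,-3,-2],[0,-1,2],[0,0,-2]]

  r1 -= 1·r0 → [0,-1,2]
  r2 -= -1·r0 → [0,0,-2]
  r2 -= 0·r1 → [0,0,-2]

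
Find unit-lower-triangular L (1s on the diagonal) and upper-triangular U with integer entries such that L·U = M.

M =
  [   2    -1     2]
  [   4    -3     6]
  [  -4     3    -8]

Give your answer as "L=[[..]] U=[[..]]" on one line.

  r1 -= 2·r0 → [0,-1,2]
  r2 -= -2·r0 → [0,1,-4]
  r2 -= -1·r1 → [0,0,-2]

L=[[1,0,0],[2,1,0],[-2,-1,1]] U=[[2,-1,2],[0,-1,2],[0,0,-2]]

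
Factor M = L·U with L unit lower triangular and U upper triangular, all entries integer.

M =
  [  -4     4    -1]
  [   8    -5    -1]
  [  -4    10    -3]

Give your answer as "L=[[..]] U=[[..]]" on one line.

L=[[1,0,0],[-2,1,0],[1,2,1]] U=[[-4,4,-1],[0,3,-3],[0,0,4]]

  R1 -= -2·R0 → [0,3,-3]
  R2 -= 1·R0 → [0,6,-2]
  R2 -= 2·R1 → [0,0,4]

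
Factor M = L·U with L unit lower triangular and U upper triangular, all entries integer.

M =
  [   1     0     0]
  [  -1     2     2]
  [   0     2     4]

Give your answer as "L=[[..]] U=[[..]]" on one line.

L=[[1,0,0],[-1,1,0],[0,1,1]] U=[[1,0,0],[0,2,2],[0,0,2]]

  R1 -= -1·R0 → [0,2,2]
  R2 -= 0·R0 → [0,2,4]
  R2 -= 1·R1 → [0,0,2]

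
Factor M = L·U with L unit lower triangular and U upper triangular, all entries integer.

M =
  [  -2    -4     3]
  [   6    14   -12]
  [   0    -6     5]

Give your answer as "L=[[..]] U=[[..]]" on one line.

L=[[1,0,0],[-3,1,0],[0,-3,1]] U=[[-2,-4,3],[0,2,-3],[0,0,-4]]

  row1 -= -3·row0 → [0,2,-3]
  row2 -= 0·row0 → [0,-6,5]
  row2 -= -3·row1 → [0,0,-4]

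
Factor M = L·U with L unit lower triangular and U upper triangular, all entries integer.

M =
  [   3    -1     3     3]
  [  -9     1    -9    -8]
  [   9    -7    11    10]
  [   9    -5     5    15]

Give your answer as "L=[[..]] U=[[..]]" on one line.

L=[[1,0,0,0],[-3,1,0,0],[3,2,1,0],[3,1,-2,1]] U=[[3,-1,3,3],[0,-2,0,1],[0,0,2,-1],[0,0,0,3]]

  R1 -= -3·R0 → [0,-2,0,1]
  R2 -= 3·R0 → [0,-4,2,1]
  R3 -= 3·R0 → [0,-2,-4,6]
  R2 -= 2·R1 → [0,0,2,-1]
  R3 -= 1·R1 → [0,0,-4,5]
  R3 -= -2·R2 → [0,0,0,3]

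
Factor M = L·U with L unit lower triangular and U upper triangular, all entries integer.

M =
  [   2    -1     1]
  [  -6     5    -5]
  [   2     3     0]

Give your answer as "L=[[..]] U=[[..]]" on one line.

  R1 -= -3·R0 → [0,2,-2]
  R2 -= 1·R0 → [0,4,-1]
  R2 -= 2·R1 → [0,0,3]

L=[[1,0,0],[-3,1,0],[1,2,1]] U=[[2,-1,1],[0,2,-2],[0,0,3]]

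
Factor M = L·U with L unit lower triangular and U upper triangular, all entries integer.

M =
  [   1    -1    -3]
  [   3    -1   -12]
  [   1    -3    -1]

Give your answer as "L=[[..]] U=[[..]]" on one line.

  R1 -= 3·R0 → [0,2,-3]
  R2 -= 1·R0 → [0,-2,2]
  R2 -= -1·R1 → [0,0,-1]

L=[[1,0,0],[3,1,0],[1,-1,1]] U=[[1,-1,-3],[0,2,-3],[0,0,-1]]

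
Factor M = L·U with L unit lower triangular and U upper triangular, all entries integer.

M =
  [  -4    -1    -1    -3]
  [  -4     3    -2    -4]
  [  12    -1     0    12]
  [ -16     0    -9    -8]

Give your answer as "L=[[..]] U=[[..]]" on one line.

  R1 -= 1·R0 → [0,4,-1,-1]
  R2 -= -3·R0 → [0,-4,-3,3]
  R3 -= 4·R0 → [0,4,-5,4]
  R2 -= -1·R1 → [0,0,-4,2]
  R3 -= 1·R1 → [0,0,-4,5]
  R3 -= 1·R2 → [0,0,0,3]

L=[[1,0,0,0],[1,1,0,0],[-3,-1,1,0],[4,1,1,1]] U=[[-4,-1,-1,-3],[0,4,-1,-1],[0,0,-4,2],[0,0,0,3]]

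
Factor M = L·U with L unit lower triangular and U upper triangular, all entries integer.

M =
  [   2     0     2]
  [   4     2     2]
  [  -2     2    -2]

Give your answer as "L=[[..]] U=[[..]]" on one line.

  R1 -= 2·R0 → [0,2,-2]
  R2 -= -1·R0 → [0,2,0]
  R2 -= 1·R1 → [0,0,2]

L=[[1,0,0],[2,1,0],[-1,1,1]] U=[[2,0,2],[0,2,-2],[0,0,2]]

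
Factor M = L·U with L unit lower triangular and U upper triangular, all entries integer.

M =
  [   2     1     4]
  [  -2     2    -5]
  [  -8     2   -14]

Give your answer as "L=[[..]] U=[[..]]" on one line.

  row1 -= -1·row0 → [0,3,-1]
  row2 -= -4·row0 → [0,6,2]
  row2 -= 2·row1 → [0,0,4]

L=[[1,0,0],[-1,1,0],[-4,2,1]] U=[[2,1,4],[0,3,-1],[0,0,4]]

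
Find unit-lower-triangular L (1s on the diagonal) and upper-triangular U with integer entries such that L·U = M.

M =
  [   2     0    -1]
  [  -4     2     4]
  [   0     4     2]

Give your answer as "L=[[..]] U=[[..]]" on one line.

L=[[1,0,0],[-2,1,0],[0,2,1]] U=[[2,0,-1],[0,2,2],[0,0,-2]]

  R1 -= -2·R0 → [0,2,2]
  R2 -= 0·R0 → [0,4,2]
  R2 -= 2·R1 → [0,0,-2]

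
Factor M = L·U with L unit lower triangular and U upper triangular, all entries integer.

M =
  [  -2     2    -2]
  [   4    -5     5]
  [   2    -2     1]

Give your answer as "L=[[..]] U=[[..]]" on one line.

  R1 -= -2·R0 → [0,-1,1]
  R2 -= -1·R0 → [0,0,-1]
  R2 -= 0·R1 → [0,0,-1]

L=[[1,0,0],[-2,1,0],[-1,0,1]] U=[[-2,2,-2],[0,-1,1],[0,0,-1]]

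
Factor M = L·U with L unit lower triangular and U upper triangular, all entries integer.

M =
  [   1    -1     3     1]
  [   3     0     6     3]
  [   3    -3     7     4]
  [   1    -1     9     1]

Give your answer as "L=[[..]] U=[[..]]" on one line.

L=[[1,0,0,0],[3,1,0,0],[3,0,1,0],[1,0,-3,1]] U=[[1,-1,3,1],[0,3,-3,0],[0,0,-2,1],[0,0,0,3]]

  row1 -= 3·row0 → [0,3,-3,0]
  row2 -= 3·row0 → [0,0,-2,1]
  row3 -= 1·row0 → [0,0,6,0]
  row2 -= 0·row1 → [0,0,-2,1]
  row3 -= 0·row1 → [0,0,6,0]
  row3 -= -3·row2 → [0,0,0,3]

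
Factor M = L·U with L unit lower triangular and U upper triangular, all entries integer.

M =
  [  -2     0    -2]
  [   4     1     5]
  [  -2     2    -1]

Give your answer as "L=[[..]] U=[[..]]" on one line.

  row1 -= -2·row0 → [0,1,1]
  row2 -= 1·row0 → [0,2,1]
  row2 -= 2·row1 → [0,0,-1]

L=[[1,0,0],[-2,1,0],[1,2,1]] U=[[-2,0,-2],[0,1,1],[0,0,-1]]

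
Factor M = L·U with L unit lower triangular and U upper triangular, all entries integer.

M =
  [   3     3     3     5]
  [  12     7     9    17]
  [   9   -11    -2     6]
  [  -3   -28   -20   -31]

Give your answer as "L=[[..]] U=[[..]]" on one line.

  row1 -= 4·row0 → [0,-5,-3,-3]
  row2 -= 3·row0 → [0,-20,-11,-9]
  row3 -= -1·row0 → [0,-25,-17,-26]
  row2 -= 4·row1 → [0,0,1,3]
  row3 -= 5·row1 → [0,0,-2,-11]
  row3 -= -2·row2 → [0,0,0,-5]

L=[[1,0,0,0],[4,1,0,0],[3,4,1,0],[-1,5,-2,1]] U=[[3,3,3,5],[0,-5,-3,-3],[0,0,1,3],[0,0,0,-5]]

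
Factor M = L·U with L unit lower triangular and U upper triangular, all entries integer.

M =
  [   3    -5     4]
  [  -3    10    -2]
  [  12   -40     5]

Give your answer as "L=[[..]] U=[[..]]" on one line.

  r1 -= -1·r0 → [0,5,2]
  r2 -= 4·r0 → [0,-20,-11]
  r2 -= -4·r1 → [0,0,-3]

L=[[1,0,0],[-1,1,0],[4,-4,1]] U=[[3,-5,4],[0,5,2],[0,0,-3]]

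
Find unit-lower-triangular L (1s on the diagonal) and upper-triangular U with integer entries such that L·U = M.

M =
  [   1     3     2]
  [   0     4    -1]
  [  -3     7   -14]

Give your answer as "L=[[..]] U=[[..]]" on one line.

L=[[1,0,0],[0,1,0],[-3,4,1]] U=[[1,3,2],[0,4,-1],[0,0,-4]]

  r1 -= 0·r0 → [0,4,-1]
  r2 -= -3·r0 → [0,16,-8]
  r2 -= 4·r1 → [0,0,-4]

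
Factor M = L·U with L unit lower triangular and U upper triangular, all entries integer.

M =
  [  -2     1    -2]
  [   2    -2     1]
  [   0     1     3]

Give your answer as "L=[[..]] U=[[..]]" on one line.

  row1 -= -1·row0 → [0,-1,-1]
  row2 -= 0·row0 → [0,1,3]
  row2 -= -1·row1 → [0,0,2]

L=[[1,0,0],[-1,1,0],[0,-1,1]] U=[[-2,1,-2],[0,-1,-1],[0,0,2]]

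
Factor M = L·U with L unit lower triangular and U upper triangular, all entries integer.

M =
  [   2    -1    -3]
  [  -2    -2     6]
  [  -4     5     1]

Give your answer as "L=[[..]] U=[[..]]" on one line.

  R1 -= -1·R0 → [0,-3,3]
  R2 -= -2·R0 → [0,3,-5]
  R2 -= -1·R1 → [0,0,-2]

L=[[1,0,0],[-1,1,0],[-2,-1,1]] U=[[2,-1,-3],[0,-3,3],[0,0,-2]]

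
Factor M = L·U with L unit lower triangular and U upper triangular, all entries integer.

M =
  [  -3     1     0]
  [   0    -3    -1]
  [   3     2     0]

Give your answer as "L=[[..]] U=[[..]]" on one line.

L=[[1,0,0],[0,1,0],[-1,-1,1]] U=[[-3,1,0],[0,-3,-1],[0,0,-1]]

  r1 -= 0·r0 → [0,-3,-1]
  r2 -= -1·r0 → [0,3,0]
  r2 -= -1·r1 → [0,0,-1]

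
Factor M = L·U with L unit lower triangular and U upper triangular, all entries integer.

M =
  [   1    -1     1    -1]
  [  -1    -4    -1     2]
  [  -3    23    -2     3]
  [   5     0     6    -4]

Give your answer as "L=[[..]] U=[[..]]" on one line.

L=[[1,0,0,0],[-1,1,0,0],[-3,-4,1,0],[5,-1,1,1]] U=[[1,-1,1,-1],[0,-5,0,1],[0,0,1,4],[0,0,0,-2]]

  row1 -= -1·row0 → [0,-5,0,1]
  row2 -= -3·row0 → [0,20,1,0]
  row3 -= 5·row0 → [0,5,1,1]
  row2 -= -4·row1 → [0,0,1,4]
  row3 -= -1·row1 → [0,0,1,2]
  row3 -= 1·row2 → [0,0,0,-2]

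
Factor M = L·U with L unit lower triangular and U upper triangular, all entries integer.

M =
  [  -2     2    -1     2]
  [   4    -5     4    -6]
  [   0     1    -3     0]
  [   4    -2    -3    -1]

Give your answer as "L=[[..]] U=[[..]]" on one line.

L=[[1,0,0,0],[-2,1,0,0],[0,-1,1,0],[-2,-2,1,1]] U=[[-2,2,-1,2],[0,-1,2,-2],[0,0,-1,-2],[0,0,0,1]]

  r1 -= -2·r0 → [0,-1,2,-2]
  r2 -= 0·r0 → [0,1,-3,0]
  r3 -= -2·r0 → [0,2,-5,3]
  r2 -= -1·r1 → [0,0,-1,-2]
  r3 -= -2·r1 → [0,0,-1,-1]
  r3 -= 1·r2 → [0,0,0,1]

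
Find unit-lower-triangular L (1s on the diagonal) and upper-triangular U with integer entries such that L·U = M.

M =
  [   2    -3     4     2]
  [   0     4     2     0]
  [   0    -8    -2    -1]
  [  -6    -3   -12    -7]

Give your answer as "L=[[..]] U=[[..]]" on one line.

  r1 -= 0·r0 → [0,4,2,0]
  r2 -= 0·r0 → [0,-8,-2,-1]
  r3 -= -3·r0 → [0,-12,0,-1]
  r2 -= -2·r1 → [0,0,2,-1]
  r3 -= -3·r1 → [0,0,6,-1]
  r3 -= 3·r2 → [0,0,0,2]

L=[[1,0,0,0],[0,1,0,0],[0,-2,1,0],[-3,-3,3,1]] U=[[2,-3,4,2],[0,4,2,0],[0,0,2,-1],[0,0,0,2]]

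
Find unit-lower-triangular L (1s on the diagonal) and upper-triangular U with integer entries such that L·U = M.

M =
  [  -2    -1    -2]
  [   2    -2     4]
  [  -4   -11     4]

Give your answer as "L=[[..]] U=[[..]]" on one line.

L=[[1,0,0],[-1,1,0],[2,3,1]] U=[[-2,-1,-2],[0,-3,2],[0,0,2]]

  row1 -= -1·row0 → [0,-3,2]
  row2 -= 2·row0 → [0,-9,8]
  row2 -= 3·row1 → [0,0,2]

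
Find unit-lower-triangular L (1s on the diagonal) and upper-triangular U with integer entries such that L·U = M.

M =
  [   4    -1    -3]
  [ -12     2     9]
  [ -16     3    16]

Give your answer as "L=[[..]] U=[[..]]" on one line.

L=[[1,0,0],[-3,1,0],[-4,1,1]] U=[[4,-1,-3],[0,-1,0],[0,0,4]]

  r1 -= -3·r0 → [0,-1,0]
  r2 -= -4·r0 → [0,-1,4]
  r2 -= 1·r1 → [0,0,4]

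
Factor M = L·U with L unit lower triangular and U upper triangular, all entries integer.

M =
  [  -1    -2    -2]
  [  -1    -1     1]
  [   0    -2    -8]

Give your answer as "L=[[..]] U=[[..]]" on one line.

  r1 -= 1·r0 → [0,1,3]
  r2 -= 0·r0 → [0,-2,-8]
  r2 -= -2·r1 → [0,0,-2]

L=[[1,0,0],[1,1,0],[0,-2,1]] U=[[-1,-2,-2],[0,1,3],[0,0,-2]]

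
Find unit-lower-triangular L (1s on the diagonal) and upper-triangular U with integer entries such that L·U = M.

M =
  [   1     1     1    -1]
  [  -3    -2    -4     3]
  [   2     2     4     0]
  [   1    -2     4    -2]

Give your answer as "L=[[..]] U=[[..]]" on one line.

  R1 -= -3·R0 → [0,1,-1,0]
  R2 -= 2·R0 → [0,0,2,2]
  R3 -= 1·R0 → [0,-3,3,-1]
  R2 -= 0·R1 → [0,0,2,2]
  R3 -= -3·R1 → [0,0,0,-1]
  R3 -= 0·R2 → [0,0,0,-1]

L=[[1,0,0,0],[-3,1,0,0],[2,0,1,0],[1,-3,0,1]] U=[[1,1,1,-1],[0,1,-1,0],[0,0,2,2],[0,0,0,-1]]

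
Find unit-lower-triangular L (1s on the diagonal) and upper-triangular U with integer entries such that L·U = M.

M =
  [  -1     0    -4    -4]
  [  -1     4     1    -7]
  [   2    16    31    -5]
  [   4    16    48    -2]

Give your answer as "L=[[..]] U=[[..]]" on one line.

  r1 -= 1·r0 → [0,4,5,-3]
  r2 -= -2·r0 → [0,16,23,-13]
  r3 -= -4·r0 → [0,16,32,-18]
  r2 -= 4·r1 → [0,0,3,-1]
  r3 -= 4·r1 → [0,0,12,-6]
  r3 -= 4·r2 → [0,0,0,-2]

L=[[1,0,0,0],[1,1,0,0],[-2,4,1,0],[-4,4,4,1]] U=[[-1,0,-4,-4],[0,4,5,-3],[0,0,3,-1],[0,0,0,-2]]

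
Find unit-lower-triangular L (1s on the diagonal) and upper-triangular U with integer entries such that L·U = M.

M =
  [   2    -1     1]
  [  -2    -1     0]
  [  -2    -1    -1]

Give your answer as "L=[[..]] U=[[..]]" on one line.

L=[[1,0,0],[-1,1,0],[-1,1,1]] U=[[2,-1,1],[0,-2,1],[0,0,-1]]

  r1 -= -1·r0 → [0,-2,1]
  r2 -= -1·r0 → [0,-2,0]
  r2 -= 1·r1 → [0,0,-1]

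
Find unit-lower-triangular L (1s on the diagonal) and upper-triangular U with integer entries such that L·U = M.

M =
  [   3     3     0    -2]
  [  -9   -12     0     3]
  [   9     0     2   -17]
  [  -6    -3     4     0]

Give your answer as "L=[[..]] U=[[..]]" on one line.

  row1 -= -3·row0 → [0,-3,0,-3]
  row2 -= 3·row0 → [0,-9,2,-11]
  row3 -= -2·row0 → [0,3,4,-4]
  row2 -= 3·row1 → [0,0,2,-2]
  row3 -= -1·row1 → [0,0,4,-7]
  row3 -= 2·row2 → [0,0,0,-3]

L=[[1,0,0,0],[-3,1,0,0],[3,3,1,0],[-2,-1,2,1]] U=[[3,3,0,-2],[0,-3,0,-3],[0,0,2,-2],[0,0,0,-3]]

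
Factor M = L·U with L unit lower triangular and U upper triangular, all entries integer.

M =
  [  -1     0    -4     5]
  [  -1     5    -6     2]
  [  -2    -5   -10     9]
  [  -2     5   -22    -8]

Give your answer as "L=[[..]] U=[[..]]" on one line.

  r1 -= 1·r0 → [0,5,-2,-3]
  r2 -= 2·r0 → [0,-5,-2,-1]
  r3 -= 2·r0 → [0,5,-14,-18]
  r2 -= -1·r1 → [0,0,-4,-4]
  r3 -= 1·r1 → [0,0,-12,-15]
  r3 -= 3·r2 → [0,0,0,-3]

L=[[1,0,0,0],[1,1,0,0],[2,-1,1,0],[2,1,3,1]] U=[[-1,0,-4,5],[0,5,-2,-3],[0,0,-4,-4],[0,0,0,-3]]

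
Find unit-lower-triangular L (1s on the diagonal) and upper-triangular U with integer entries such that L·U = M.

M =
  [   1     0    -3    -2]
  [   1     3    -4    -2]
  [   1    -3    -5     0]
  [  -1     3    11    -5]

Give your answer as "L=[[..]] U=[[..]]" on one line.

L=[[1,0,0,0],[1,1,0,0],[1,-1,1,0],[-1,1,-3,1]] U=[[1,0,-3,-2],[0,3,-1,0],[0,0,-3,2],[0,0,0,-1]]

  R1 -= 1·R0 → [0,3,-1,0]
  R2 -= 1·R0 → [0,-3,-2,2]
  R3 -= -1·R0 → [0,3,8,-7]
  R2 -= -1·R1 → [0,0,-3,2]
  R3 -= 1·R1 → [0,0,9,-7]
  R3 -= -3·R2 → [0,0,0,-1]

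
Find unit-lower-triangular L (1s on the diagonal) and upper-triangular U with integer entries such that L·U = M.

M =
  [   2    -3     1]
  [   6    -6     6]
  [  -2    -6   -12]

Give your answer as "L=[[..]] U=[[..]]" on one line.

  R1 -= 3·R0 → [0,3,3]
  R2 -= -1·R0 → [0,-9,-11]
  R2 -= -3·R1 → [0,0,-2]

L=[[1,0,0],[3,1,0],[-1,-3,1]] U=[[2,-3,1],[0,3,3],[0,0,-2]]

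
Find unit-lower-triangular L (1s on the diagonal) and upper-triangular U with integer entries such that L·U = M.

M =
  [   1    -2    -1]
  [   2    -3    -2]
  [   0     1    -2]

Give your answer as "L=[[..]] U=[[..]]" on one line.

L=[[1,0,0],[2,1,0],[0,1,1]] U=[[1,-2,-1],[0,1,0],[0,0,-2]]

  R1 -= 2·R0 → [0,1,0]
  R2 -= 0·R0 → [0,1,-2]
  R2 -= 1·R1 → [0,0,-2]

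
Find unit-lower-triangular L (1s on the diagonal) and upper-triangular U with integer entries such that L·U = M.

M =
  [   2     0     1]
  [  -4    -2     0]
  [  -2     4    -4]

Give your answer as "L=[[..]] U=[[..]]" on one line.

L=[[1,0,0],[-2,1,0],[-1,-2,1]] U=[[2,0,1],[0,-2,2],[0,0,1]]

  row1 -= -2·row0 → [0,-2,2]
  row2 -= -1·row0 → [0,4,-3]
  row2 -= -2·row1 → [0,0,1]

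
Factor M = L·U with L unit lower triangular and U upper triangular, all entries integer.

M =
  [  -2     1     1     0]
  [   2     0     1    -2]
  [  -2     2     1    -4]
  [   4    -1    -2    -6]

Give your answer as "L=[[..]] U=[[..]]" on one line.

L=[[1,0,0,0],[-1,1,0,0],[1,1,1,0],[-2,1,1,1]] U=[[-2,1,1,0],[0,1,2,-2],[0,0,-2,-2],[0,0,0,-2]]

  row1 -= -1·row0 → [0,1,2,-2]
  row2 -= 1·row0 → [0,1,0,-4]
  row3 -= -2·row0 → [0,1,0,-6]
  row2 -= 1·row1 → [0,0,-2,-2]
  row3 -= 1·row1 → [0,0,-2,-4]
  row3 -= 1·row2 → [0,0,0,-2]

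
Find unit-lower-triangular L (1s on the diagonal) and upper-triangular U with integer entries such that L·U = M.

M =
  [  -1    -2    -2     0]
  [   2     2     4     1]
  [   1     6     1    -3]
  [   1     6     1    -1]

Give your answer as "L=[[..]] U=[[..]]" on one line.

  row1 -= -2·row0 → [0,-2,0,1]
  row2 -= -1·row0 → [0,4,-1,-3]
  row3 -= -1·row0 → [0,4,-1,-1]
  row2 -= -2·row1 → [0,0,-1,-1]
  row3 -= -2·row1 → [0,0,-1,1]
  row3 -= 1·row2 → [0,0,0,2]

L=[[1,0,0,0],[-2,1,0,0],[-1,-2,1,0],[-1,-2,1,1]] U=[[-1,-2,-2,0],[0,-2,0,1],[0,0,-1,-1],[0,0,0,2]]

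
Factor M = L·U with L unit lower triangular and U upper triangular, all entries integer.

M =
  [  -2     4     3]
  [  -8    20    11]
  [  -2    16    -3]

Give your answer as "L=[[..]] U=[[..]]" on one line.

  r1 -= 4·r0 → [0,4,-1]
  r2 -= 1·r0 → [0,12,-6]
  r2 -= 3·r1 → [0,0,-3]

L=[[1,0,0],[4,1,0],[1,3,1]] U=[[-2,4,3],[0,4,-1],[0,0,-3]]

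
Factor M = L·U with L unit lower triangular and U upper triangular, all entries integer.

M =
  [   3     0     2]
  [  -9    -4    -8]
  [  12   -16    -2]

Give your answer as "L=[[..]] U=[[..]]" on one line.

  R1 -= -3·R0 → [0,-4,-2]
  R2 -= 4·R0 → [0,-16,-10]
  R2 -= 4·R1 → [0,0,-2]

L=[[1,0,0],[-3,1,0],[4,4,1]] U=[[3,0,2],[0,-4,-2],[0,0,-2]]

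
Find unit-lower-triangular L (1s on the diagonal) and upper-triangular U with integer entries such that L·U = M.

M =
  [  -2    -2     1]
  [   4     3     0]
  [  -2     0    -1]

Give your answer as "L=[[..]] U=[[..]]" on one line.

L=[[1,0,0],[-2,1,0],[1,-2,1]] U=[[-2,-2,1],[0,-1,2],[0,0,2]]

  R1 -= -2·R0 → [0,-1,2]
  R2 -= 1·R0 → [0,2,-2]
  R2 -= -2·R1 → [0,0,2]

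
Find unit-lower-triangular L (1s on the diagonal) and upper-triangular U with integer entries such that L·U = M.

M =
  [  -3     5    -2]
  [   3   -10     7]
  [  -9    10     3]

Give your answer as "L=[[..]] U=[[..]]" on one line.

  R1 -= -1·R0 → [0,-5,5]
  R2 -= 3·R0 → [0,-5,9]
  R2 -= 1·R1 → [0,0,4]

L=[[1,0,0],[-1,1,0],[3,1,1]] U=[[-3,5,-2],[0,-5,5],[0,0,4]]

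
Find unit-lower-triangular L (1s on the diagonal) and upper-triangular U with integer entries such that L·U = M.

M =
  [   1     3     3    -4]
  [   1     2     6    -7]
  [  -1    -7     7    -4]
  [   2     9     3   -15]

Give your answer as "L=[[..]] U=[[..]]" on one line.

L=[[1,0,0,0],[1,1,0,0],[-1,4,1,0],[2,-3,-3,1]] U=[[1,3,3,-4],[0,-1,3,-3],[0,0,-2,4],[0,0,0,-4]]

  R1 -= 1·R0 → [0,-1,3,-3]
  R2 -= -1·R0 → [0,-4,10,-8]
  R3 -= 2·R0 → [0,3,-3,-7]
  R2 -= 4·R1 → [0,0,-2,4]
  R3 -= -3·R1 → [0,0,6,-16]
  R3 -= -3·R2 → [0,0,0,-4]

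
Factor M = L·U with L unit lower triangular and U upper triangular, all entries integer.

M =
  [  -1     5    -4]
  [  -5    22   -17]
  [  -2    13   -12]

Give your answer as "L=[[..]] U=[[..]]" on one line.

  row1 -= 5·row0 → [0,-3,3]
  row2 -= 2·row0 → [0,3,-4]
  row2 -= -1·row1 → [0,0,-1]

L=[[1,0,0],[5,1,0],[2,-1,1]] U=[[-1,5,-4],[0,-3,3],[0,0,-1]]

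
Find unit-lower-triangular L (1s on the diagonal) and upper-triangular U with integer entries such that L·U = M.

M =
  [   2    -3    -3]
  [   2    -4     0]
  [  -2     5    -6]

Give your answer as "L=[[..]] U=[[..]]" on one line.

  r1 -= 1·r0 → [0,-1,3]
  r2 -= -1·r0 → [0,2,-9]
  r2 -= -2·r1 → [0,0,-3]

L=[[1,0,0],[1,1,0],[-1,-2,1]] U=[[2,-3,-3],[0,-1,3],[0,0,-3]]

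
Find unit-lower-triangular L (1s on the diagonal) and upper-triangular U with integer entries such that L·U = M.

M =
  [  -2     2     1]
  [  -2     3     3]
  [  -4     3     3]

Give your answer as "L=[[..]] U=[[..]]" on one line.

  row1 -= 1·row0 → [0,1,2]
  row2 -= 2·row0 → [0,-1,1]
  row2 -= -1·row1 → [0,0,3]

L=[[1,0,0],[1,1,0],[2,-1,1]] U=[[-2,2,1],[0,1,2],[0,0,3]]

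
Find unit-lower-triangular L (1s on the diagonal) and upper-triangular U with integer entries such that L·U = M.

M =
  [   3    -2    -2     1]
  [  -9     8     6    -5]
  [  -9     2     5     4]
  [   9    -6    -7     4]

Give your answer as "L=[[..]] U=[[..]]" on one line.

L=[[1,0,0,0],[-3,1,0,0],[-3,-2,1,0],[3,0,1,1]] U=[[3,-2,-2,1],[0,2,0,-2],[0,0,-1,3],[0,0,0,-2]]

  R1 -= -3·R0 → [0,2,0,-2]
  R2 -= -3·R0 → [0,-4,-1,7]
  R3 -= 3·R0 → [0,0,-1,1]
  R2 -= -2·R1 → [0,0,-1,3]
  R3 -= 0·R1 → [0,0,-1,1]
  R3 -= 1·R2 → [0,0,0,-2]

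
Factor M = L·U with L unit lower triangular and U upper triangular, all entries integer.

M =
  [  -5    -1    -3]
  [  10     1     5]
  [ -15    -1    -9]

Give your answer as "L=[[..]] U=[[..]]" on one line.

  R1 -= -2·R0 → [0,-1,-1]
  R2 -= 3·R0 → [0,2,0]
  R2 -= -2·R1 → [0,0,-2]

L=[[1,0,0],[-2,1,0],[3,-2,1]] U=[[-5,-1,-3],[0,-1,-1],[0,0,-2]]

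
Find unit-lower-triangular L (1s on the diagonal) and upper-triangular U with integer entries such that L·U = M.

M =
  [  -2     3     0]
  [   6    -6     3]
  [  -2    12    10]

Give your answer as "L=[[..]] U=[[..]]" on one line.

  r1 -= -3·r0 → [0,3,3]
  r2 -= 1·r0 → [0,9,10]
  r2 -= 3·r1 → [0,0,1]

L=[[1,0,0],[-3,1,0],[1,3,1]] U=[[-2,3,0],[0,3,3],[0,0,1]]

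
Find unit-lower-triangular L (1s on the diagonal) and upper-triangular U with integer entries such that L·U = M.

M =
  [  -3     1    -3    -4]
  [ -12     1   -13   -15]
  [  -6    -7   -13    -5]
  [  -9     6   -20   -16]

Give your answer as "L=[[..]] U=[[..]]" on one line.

  row1 -= 4·row0 → [0,-3,-1,1]
  row2 -= 2·row0 → [0,-9,-7,3]
  row3 -= 3·row0 → [0,3,-11,-4]
  row2 -= 3·row1 → [0,0,-4,0]
  row3 -= -1·row1 → [0,0,-12,-3]
  row3 -= 3·row2 → [0,0,0,-3]

L=[[1,0,0,0],[4,1,0,0],[2,3,1,0],[3,-1,3,1]] U=[[-3,1,-3,-4],[0,-3,-1,1],[0,0,-4,0],[0,0,0,-3]]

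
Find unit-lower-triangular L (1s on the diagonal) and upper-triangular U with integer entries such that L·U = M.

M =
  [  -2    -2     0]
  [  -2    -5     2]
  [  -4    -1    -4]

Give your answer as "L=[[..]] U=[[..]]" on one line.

L=[[1,0,0],[1,1,0],[2,-1,1]] U=[[-2,-2,0],[0,-3,2],[0,0,-2]]

  row1 -= 1·row0 → [0,-3,2]
  row2 -= 2·row0 → [0,3,-4]
  row2 -= -1·row1 → [0,0,-2]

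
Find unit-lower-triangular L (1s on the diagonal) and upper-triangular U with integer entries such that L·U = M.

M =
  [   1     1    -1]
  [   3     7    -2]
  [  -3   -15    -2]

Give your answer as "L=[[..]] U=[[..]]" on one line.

L=[[1,0,0],[3,1,0],[-3,-3,1]] U=[[1,1,-1],[0,4,1],[0,0,-2]]

  r1 -= 3·r0 → [0,4,1]
  r2 -= -3·r0 → [0,-12,-5]
  r2 -= -3·r1 → [0,0,-2]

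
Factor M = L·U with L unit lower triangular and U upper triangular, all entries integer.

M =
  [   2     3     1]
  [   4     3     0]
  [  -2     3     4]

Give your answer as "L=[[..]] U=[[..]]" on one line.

L=[[1,0,0],[2,1,0],[-1,-2,1]] U=[[2,3,1],[0,-3,-2],[0,0,1]]

  R1 -= 2·R0 → [0,-3,-2]
  R2 -= -1·R0 → [0,6,5]
  R2 -= -2·R1 → [0,0,1]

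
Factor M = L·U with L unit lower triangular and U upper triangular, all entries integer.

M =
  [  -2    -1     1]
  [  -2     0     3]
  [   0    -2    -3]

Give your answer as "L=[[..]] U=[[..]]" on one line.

  r1 -= 1·r0 → [0,1,2]
  r2 -= 0·r0 → [0,-2,-3]
  r2 -= -2·r1 → [0,0,1]

L=[[1,0,0],[1,1,0],[0,-2,1]] U=[[-2,-1,1],[0,1,2],[0,0,1]]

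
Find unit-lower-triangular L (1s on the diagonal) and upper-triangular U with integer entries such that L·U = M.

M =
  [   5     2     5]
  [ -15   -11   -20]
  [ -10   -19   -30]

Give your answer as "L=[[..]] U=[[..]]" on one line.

  R1 -= -3·R0 → [0,-5,-5]
  R2 -= -2·R0 → [0,-15,-20]
  R2 -= 3·R1 → [0,0,-5]

L=[[1,0,0],[-3,1,0],[-2,3,1]] U=[[5,2,5],[0,-5,-5],[0,0,-5]]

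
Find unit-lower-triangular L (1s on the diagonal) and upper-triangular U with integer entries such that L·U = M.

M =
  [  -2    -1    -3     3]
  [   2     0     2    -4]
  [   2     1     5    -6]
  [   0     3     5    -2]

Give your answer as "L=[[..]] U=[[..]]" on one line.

L=[[1,0,0,0],[-1,1,0,0],[-1,0,1,0],[0,-3,1,1]] U=[[-2,-1,-3,3],[0,-1,-1,-1],[0,0,2,-3],[0,0,0,-2]]

  R1 -= -1·R0 → [0,-1,-1,-1]
  R2 -= -1·R0 → [0,0,2,-3]
  R3 -= 0·R0 → [0,3,5,-2]
  R2 -= 0·R1 → [0,0,2,-3]
  R3 -= -3·R1 → [0,0,2,-5]
  R3 -= 1·R2 → [0,0,0,-2]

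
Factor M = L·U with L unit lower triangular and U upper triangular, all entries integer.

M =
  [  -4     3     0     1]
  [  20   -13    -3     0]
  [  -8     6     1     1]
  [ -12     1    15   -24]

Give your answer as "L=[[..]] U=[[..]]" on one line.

  R1 -= -5·R0 → [0,2,-3,5]
  R2 -= 2·R0 → [0,0,1,-1]
  R3 -= 3·R0 → [0,-8,15,-27]
  R2 -= 0·R1 → [0,0,1,-1]
  R3 -= -4·R1 → [0,0,3,-7]
  R3 -= 3·R2 → [0,0,0,-4]

L=[[1,0,0,0],[-5,1,0,0],[2,0,1,0],[3,-4,3,1]] U=[[-4,3,0,1],[0,2,-3,5],[0,0,1,-1],[0,0,0,-4]]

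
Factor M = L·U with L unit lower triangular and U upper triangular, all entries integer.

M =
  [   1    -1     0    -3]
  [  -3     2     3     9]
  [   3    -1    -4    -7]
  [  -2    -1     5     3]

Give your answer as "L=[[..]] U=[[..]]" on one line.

  R1 -= -3·R0 → [0,-1,3,0]
  R2 -= 3·R0 → [0,2,-4,2]
  R3 -= -2·R0 → [0,-3,5,-3]
  R2 -= -2·R1 → [0,0,2,2]
  R3 -= 3·R1 → [0,0,-4,-3]
  R3 -= -2·R2 → [0,0,0,1]

L=[[1,0,0,0],[-3,1,0,0],[3,-2,1,0],[-2,3,-2,1]] U=[[1,-1,0,-3],[0,-1,3,0],[0,0,2,2],[0,0,0,1]]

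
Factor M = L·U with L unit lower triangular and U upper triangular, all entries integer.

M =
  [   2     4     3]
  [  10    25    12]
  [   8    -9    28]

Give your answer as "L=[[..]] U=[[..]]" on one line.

L=[[1,0,0],[5,1,0],[4,-5,1]] U=[[2,4,3],[0,5,-3],[0,0,1]]

  row1 -= 5·row0 → [0,5,-3]
  row2 -= 4·row0 → [0,-25,16]
  row2 -= -5·row1 → [0,0,1]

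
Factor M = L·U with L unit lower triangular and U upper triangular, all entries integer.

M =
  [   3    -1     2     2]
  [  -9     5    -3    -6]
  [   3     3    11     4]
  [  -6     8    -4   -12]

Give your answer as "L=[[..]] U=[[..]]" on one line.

  row1 -= -3·row0 → [0,2,3,0]
  row2 -= 1·row0 → [0,4,9,2]
  row3 -= -2·row0 → [0,6,0,-8]
  row2 -= 2·row1 → [0,0,3,2]
  row3 -= 3·row1 → [0,0,-9,-8]
  row3 -= -3·row2 → [0,0,0,-2]

L=[[1,0,0,0],[-3,1,0,0],[1,2,1,0],[-2,3,-3,1]] U=[[3,-1,2,2],[0,2,3,0],[0,0,3,2],[0,0,0,-2]]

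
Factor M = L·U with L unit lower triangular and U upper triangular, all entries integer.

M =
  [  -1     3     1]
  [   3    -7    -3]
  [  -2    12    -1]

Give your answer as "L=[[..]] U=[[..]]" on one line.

  row1 -= -3·row0 → [0,2,0]
  row2 -= 2·row0 → [0,6,-3]
  row2 -= 3·row1 → [0,0,-3]

L=[[1,0,0],[-3,1,0],[2,3,1]] U=[[-1,3,1],[0,2,0],[0,0,-3]]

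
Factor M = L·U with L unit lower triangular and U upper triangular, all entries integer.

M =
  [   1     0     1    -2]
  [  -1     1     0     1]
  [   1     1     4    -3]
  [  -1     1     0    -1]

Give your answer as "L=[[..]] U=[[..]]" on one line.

  r1 -= -1·r0 → [0,1,1,-1]
  r2 -= 1·r0 → [0,1,3,-1]
  r3 -= -1·r0 → [0,1,1,-3]
  r2 -= 1·r1 → [0,0,2,0]
  r3 -= 1·r1 → [0,0,0,-2]
  r3 -= 0·r2 → [0,0,0,-2]

L=[[1,0,0,0],[-1,1,0,0],[1,1,1,0],[-1,1,0,1]] U=[[1,0,1,-2],[0,1,1,-1],[0,0,2,0],[0,0,0,-2]]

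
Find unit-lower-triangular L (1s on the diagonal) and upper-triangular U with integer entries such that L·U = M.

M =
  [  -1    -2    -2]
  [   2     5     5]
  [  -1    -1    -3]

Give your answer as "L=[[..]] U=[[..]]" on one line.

L=[[1,0,0],[-2,1,0],[1,1,1]] U=[[-1,-2,-2],[0,1,1],[0,0,-2]]

  row1 -= -2·row0 → [0,1,1]
  row2 -= 1·row0 → [0,1,-1]
  row2 -= 1·row1 → [0,0,-2]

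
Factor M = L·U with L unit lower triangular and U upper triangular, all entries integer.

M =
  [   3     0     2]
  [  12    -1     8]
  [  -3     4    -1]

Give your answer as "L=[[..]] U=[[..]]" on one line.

  r1 -= 4·r0 → [0,-1,0]
  r2 -= -1·r0 → [0,4,1]
  r2 -= -4·r1 → [0,0,1]

L=[[1,0,0],[4,1,0],[-1,-4,1]] U=[[3,0,2],[0,-1,0],[0,0,1]]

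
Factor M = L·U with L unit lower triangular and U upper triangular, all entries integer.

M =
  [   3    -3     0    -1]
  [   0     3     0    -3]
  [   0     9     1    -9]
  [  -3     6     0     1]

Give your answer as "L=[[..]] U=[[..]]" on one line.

L=[[1,0,0,0],[0,1,0,0],[0,3,1,0],[-1,1,0,1]] U=[[3,-3,0,-1],[0,3,0,-3],[0,0,1,0],[0,0,0,3]]

  R1 -= 0·R0 → [0,3,0,-3]
  R2 -= 0·R0 → [0,9,1,-9]
  R3 -= -1·R0 → [0,3,0,0]
  R2 -= 3·R1 → [0,0,1,0]
  R3 -= 1·R1 → [0,0,0,3]
  R3 -= 0·R2 → [0,0,0,3]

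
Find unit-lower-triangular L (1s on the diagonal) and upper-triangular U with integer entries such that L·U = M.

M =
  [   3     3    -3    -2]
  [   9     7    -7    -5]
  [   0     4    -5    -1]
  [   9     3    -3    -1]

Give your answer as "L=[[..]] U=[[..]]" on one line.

L=[[1,0,0,0],[3,1,0,0],[0,-2,1,0],[3,3,0,1]] U=[[3,3,-3,-2],[0,-2,2,1],[0,0,-1,1],[0,0,0,2]]

  R1 -= 3·R0 → [0,-2,2,1]
  R2 -= 0·R0 → [0,4,-5,-1]
  R3 -= 3·R0 → [0,-6,6,5]
  R2 -= -2·R1 → [0,0,-1,1]
  R3 -= 3·R1 → [0,0,0,2]
  R3 -= 0·R2 → [0,0,0,2]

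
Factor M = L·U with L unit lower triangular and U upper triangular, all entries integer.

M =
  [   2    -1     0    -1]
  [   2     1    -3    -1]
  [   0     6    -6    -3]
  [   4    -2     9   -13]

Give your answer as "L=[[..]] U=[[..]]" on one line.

  row1 -= 1·row0 → [0,2,-3,0]
  row2 -= 0·row0 → [0,6,-6,-3]
  row3 -= 2·row0 → [0,0,9,-11]
  row2 -= 3·row1 → [0,0,3,-3]
  row3 -= 0·row1 → [0,0,9,-11]
  row3 -= 3·row2 → [0,0,0,-2]

L=[[1,0,0,0],[1,1,0,0],[0,3,1,0],[2,0,3,1]] U=[[2,-1,0,-1],[0,2,-3,0],[0,0,3,-3],[0,0,0,-2]]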